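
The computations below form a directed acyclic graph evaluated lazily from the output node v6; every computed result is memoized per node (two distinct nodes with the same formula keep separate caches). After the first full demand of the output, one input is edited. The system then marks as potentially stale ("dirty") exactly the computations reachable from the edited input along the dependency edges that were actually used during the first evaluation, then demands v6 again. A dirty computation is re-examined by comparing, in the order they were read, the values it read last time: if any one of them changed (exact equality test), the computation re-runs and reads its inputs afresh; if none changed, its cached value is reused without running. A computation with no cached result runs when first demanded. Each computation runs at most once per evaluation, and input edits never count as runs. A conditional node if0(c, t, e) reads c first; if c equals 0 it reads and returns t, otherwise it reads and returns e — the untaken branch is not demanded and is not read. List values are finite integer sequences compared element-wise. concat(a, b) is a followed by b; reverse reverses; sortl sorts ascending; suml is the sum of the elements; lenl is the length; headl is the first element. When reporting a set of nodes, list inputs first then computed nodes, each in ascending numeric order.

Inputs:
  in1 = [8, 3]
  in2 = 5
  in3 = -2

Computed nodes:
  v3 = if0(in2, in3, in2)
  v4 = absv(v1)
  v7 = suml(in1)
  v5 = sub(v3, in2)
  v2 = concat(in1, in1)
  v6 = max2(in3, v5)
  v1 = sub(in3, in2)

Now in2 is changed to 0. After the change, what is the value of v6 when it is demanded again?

Demanding v6 again yields -2.

First demand of the output computes:
  v3 = if0(in2=5 -> else branch in2) = 5
  v5 = sub(5, 5) = 0
  v6 = max2(-2, 0) = 0

After the edit, cleaning proceeds:
  v3: a read changed (in2 5->0; in2 5->0) — executes, giving -2.
  v5: a read changed (v3 5->-2; in2 5->0) — executes, giving -2.
  v6: a read changed (v5 0->-2) — executes, giving -2.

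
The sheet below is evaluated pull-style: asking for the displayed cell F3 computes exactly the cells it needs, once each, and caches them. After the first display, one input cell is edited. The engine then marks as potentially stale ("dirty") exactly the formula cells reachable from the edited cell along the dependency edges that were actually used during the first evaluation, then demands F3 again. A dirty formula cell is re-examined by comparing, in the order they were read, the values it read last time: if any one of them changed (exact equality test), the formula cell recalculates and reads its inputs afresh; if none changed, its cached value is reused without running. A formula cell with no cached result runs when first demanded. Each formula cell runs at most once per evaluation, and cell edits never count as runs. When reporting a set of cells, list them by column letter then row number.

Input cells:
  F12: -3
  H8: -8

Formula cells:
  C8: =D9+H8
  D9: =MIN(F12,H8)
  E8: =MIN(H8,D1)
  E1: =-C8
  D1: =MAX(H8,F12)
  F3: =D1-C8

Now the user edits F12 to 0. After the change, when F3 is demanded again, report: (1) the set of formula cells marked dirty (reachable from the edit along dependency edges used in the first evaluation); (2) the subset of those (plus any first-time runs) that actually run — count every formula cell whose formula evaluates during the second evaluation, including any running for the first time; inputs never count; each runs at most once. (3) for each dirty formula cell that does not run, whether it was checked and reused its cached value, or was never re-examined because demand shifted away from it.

The edit dirties: C8, D1, D9, F3.
3 formula cells run: D1, D9, F3.
Cache hits after checking: C8.
Note where the cutoff bites: C8 is checked, finds nothing changed, and keeps its cache.

First demand of the output computes:
  D1 = MAX(-8, -3) = -3
  D9 = MIN(-3, -8) = -8
  C8 = -8 + -8 = -16
  F3 = -3 - -16 = 13

After the edit, cleaning proceeds:
  D1: a read changed (F12 -3->0) — executes, giving 0.
  D9: a read changed (F12 -3->0) — executes, giving -8 — identical to its old value.
  C8: dirty, but its reads are unchanged (D9 unchanged, H8 unchanged); cached -16 stands.
  F3: a read changed (D1 -3->0) — executes, giving 16.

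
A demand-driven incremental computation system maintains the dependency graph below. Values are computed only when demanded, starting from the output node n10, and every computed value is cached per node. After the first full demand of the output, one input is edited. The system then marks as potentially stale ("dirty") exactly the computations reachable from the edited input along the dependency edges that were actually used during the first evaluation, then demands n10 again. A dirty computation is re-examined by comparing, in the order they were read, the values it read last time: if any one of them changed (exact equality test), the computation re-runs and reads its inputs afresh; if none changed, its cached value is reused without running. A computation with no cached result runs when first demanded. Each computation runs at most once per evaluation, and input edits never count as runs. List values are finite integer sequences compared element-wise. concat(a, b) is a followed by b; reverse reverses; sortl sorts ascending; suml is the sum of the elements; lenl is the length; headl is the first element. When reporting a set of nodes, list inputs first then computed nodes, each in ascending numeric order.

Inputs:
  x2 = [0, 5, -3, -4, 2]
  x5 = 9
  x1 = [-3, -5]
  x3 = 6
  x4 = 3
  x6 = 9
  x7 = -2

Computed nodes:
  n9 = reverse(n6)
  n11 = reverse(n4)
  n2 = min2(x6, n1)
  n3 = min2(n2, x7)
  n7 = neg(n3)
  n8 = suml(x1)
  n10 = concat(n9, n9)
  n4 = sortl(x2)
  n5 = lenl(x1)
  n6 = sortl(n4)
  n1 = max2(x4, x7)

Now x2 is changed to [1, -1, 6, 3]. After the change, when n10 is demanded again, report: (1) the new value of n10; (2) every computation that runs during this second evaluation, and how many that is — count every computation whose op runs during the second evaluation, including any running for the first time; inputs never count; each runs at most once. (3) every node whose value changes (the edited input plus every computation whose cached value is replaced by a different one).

New value of n10: [6, 3, 1, -1, 6, 3, 1, -1].
Computations that run: n4, n6, n9, n10 — 4 in total.
Values that change: x2, n4, n6, n9, n10.

First evaluation (everything demanded from the output):
  n4 = sortl([0, 5, -3, -4, 2]) = [-4, -3, 0, 2, 5]
  n6 = sortl([-4, -3, 0, 2, 5]) = [-4, -3, 0, 2, 5]
  n9 = reverse([-4, -3, 0, 2, 5]) = [5, 2, 0, -3, -4]
  n10 = concat([5, 2, 0, -3, -4], [5, 2, 0, -3, -4]) = [5, 2, 0, -3, -4, 5, 2, 0, -3, -4]

Propagation after the edit:
  n4: runs — x2 [0, 5, -3, -4, 2]->[1, -1, 6, 3]; result [-1, 1, 3, 6].
  n6: runs — n4 [-4, -3, 0, 2, 5]->[-1, 1, 3, 6]; result [-1, 1, 3, 6].
  n9: runs — n6 [-4, -3, 0, 2, 5]->[-1, 1, 3, 6]; result [6, 3, 1, -1].
  n10: runs — n9 [5, 2, 0, -3, -4]->[6, 3, 1, -1]; n9 [5, 2, 0, -3, -4]->[6, 3, 1, -1]; result [6, 3, 1, -1, 6, 3, 1, -1].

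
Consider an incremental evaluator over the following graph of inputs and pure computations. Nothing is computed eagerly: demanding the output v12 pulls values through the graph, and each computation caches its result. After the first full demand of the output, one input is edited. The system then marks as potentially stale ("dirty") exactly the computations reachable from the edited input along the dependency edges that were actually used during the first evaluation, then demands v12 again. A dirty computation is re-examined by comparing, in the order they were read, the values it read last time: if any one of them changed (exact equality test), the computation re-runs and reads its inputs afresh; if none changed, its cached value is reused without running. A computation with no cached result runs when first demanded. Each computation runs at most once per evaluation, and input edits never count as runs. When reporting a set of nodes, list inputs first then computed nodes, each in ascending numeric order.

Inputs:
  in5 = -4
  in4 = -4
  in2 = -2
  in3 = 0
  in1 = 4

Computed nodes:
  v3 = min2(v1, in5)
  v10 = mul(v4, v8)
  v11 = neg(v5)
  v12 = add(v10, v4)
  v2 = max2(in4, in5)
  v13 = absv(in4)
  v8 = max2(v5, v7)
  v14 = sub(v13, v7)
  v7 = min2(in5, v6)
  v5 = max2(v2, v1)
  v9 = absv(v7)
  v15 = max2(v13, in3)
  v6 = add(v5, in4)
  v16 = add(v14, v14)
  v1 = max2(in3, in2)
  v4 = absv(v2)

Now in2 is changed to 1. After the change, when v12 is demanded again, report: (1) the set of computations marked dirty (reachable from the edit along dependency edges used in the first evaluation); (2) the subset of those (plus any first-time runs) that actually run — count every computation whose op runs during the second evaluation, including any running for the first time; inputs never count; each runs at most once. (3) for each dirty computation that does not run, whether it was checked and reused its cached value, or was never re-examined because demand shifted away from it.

Initial pass — values computed on the first demand:
  v1 = max2(0, -2) = 0
  v2 = max2(-4, -4) = -4
  v4 = absv(-4) = 4
  v5 = max2(-4, 0) = 0
  v6 = add(0, -4) = -4
  v7 = min2(-4, -4) = -4
  v8 = max2(0, -4) = 0
  v10 = mul(4, 0) = 0
  v12 = add(0, 4) = 4

Second demand — change propagation:
  v1: re-runs because in2 -2->1; new result 1.
  v5: re-runs because v1 0->1; new result 1.
  v6: re-runs because v5 0->1; new result -3.
  v7: re-runs because v6 -4->-3; new result -4 (unchanged).
  v8: re-runs because v5 0->1; new result 1.
  v10: re-runs because v8 0->1; new result 4.
  v12: re-runs because v10 0->4; new result 8.

Dirty set: v1, v5, v6, v7, v8, v10, v12.
Run set: v1, v5, v6, v7, v8, v10, v12 (7 run).
All dirty computations ended up running.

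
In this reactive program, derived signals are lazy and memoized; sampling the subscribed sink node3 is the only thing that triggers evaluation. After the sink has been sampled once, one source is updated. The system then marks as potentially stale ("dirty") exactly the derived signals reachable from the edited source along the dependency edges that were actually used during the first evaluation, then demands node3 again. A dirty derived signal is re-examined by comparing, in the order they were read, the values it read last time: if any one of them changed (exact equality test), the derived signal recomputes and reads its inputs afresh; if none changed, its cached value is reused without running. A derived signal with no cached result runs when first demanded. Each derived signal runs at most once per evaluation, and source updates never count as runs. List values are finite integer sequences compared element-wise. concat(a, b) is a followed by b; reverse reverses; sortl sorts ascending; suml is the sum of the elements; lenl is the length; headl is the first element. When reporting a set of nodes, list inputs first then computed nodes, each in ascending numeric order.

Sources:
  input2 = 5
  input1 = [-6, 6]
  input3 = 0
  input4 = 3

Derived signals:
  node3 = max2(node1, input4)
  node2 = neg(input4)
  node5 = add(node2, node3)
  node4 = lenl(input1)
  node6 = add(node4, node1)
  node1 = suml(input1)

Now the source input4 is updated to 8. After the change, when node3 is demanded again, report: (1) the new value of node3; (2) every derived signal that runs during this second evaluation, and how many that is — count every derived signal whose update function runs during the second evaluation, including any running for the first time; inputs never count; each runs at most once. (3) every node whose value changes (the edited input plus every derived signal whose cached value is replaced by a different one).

Demanding node3 again yields 8.
1 derived signals run: node3.
The nodes whose values change: input4, node3.

First demand of the output computes:
  node1 = suml([-6, 6]) = 0
  node3 = max2(0, 3) = 3

After the edit, cleaning proceeds:
  node3: a read changed (input4 3->8) — executes, giving 8.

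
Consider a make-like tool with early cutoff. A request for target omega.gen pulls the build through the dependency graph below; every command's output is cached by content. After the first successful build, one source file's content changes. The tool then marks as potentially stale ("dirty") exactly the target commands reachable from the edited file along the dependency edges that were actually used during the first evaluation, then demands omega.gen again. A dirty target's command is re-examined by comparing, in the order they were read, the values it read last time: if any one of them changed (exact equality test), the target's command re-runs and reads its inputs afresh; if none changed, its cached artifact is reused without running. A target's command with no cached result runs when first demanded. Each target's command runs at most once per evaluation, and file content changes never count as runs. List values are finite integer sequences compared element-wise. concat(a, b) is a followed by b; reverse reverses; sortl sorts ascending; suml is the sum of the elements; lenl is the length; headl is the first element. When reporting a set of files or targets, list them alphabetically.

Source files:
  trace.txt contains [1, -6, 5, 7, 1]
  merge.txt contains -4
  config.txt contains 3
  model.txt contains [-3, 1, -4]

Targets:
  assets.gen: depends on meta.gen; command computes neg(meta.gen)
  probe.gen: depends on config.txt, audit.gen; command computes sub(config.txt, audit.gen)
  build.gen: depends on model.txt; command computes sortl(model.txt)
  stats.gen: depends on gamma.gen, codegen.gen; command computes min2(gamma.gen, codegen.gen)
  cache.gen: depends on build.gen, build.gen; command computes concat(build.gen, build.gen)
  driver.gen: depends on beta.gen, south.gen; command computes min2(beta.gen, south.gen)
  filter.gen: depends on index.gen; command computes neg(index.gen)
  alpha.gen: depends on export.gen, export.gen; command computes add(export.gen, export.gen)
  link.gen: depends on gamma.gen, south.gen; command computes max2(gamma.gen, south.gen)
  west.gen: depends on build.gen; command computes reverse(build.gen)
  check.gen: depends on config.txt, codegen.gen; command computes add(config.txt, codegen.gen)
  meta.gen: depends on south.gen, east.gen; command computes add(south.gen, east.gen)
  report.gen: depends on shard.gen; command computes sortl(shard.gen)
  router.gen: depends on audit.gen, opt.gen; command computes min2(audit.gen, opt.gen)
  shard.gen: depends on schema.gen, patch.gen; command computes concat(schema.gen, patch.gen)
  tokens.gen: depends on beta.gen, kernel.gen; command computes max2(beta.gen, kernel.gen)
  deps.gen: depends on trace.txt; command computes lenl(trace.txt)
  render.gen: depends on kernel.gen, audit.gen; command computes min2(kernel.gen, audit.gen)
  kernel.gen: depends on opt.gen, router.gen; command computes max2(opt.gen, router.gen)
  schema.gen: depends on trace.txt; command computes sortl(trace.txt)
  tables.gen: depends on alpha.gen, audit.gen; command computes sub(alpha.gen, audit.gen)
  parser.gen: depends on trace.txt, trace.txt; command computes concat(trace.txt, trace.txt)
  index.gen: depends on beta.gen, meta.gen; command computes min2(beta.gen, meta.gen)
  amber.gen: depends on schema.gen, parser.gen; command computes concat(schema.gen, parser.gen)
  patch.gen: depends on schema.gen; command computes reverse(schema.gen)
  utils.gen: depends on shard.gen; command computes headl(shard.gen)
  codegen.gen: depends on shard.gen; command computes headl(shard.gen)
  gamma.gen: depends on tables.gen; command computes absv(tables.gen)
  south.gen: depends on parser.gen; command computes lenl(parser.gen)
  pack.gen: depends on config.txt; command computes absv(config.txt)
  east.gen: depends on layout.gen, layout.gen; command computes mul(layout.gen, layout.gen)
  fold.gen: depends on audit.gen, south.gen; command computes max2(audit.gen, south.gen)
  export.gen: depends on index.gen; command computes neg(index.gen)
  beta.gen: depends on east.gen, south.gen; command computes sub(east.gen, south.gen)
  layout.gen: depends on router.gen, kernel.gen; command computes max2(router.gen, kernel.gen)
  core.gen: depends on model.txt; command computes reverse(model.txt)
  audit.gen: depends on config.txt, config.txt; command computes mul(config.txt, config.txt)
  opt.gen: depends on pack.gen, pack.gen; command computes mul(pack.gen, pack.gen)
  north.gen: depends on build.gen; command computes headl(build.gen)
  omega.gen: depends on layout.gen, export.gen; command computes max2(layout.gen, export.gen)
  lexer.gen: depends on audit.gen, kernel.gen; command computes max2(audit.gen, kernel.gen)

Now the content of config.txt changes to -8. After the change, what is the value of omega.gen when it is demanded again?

Demanding omega.gen again yields 64.

First demand of the output computes:
  audit.gen = mul(3, 3) = 9
  pack.gen = absv(3) = 3
  opt.gen = mul(3, 3) = 9
  parser.gen = concat([1, -6, 5, 7, 1], [1, -6, 5, 7, 1]) = [1, -6, 5, 7, 1, 1, -6, 5, 7, 1]
  router.gen = min2(9, 9) = 9
  kernel.gen = max2(9, 9) = 9
  layout.gen = max2(9, 9) = 9
  east.gen = mul(9, 9) = 81
  south.gen = lenl([1, -6, 5, 7, 1, 1, -6, 5, 7, 1]) = 10
  beta.gen = sub(81, 10) = 71
  meta.gen = add(10, 81) = 91
  index.gen = min2(71, 91) = 71
  export.gen = neg(71) = -71
  omega.gen = max2(9, -71) = 9

After the edit, cleaning proceeds:
  audit.gen: a read changed (config.txt 3->-8; config.txt 3->-8) — executes, giving 64.
  pack.gen: a read changed (config.txt 3->-8) — executes, giving 8.
  opt.gen: a read changed (pack.gen 3->8; pack.gen 3->8) — executes, giving 64.
  router.gen: a read changed (audit.gen 9->64; opt.gen 9->64) — executes, giving 64.
  kernel.gen: a read changed (opt.gen 9->64; router.gen 9->64) — executes, giving 64.
  layout.gen: a read changed (router.gen 9->64; kernel.gen 9->64) — executes, giving 64.
  east.gen: a read changed (layout.gen 9->64; layout.gen 9->64) — executes, giving 4096.
  beta.gen: a read changed (east.gen 81->4096) — executes, giving 4086.
  meta.gen: a read changed (east.gen 81->4096) — executes, giving 4106.
  index.gen: a read changed (beta.gen 71->4086; meta.gen 91->4106) — executes, giving 4086.
  export.gen: a read changed (index.gen 71->4086) — executes, giving -4086.
  omega.gen: a read changed (layout.gen 9->64; export.gen -71->-4086) — executes, giving 64.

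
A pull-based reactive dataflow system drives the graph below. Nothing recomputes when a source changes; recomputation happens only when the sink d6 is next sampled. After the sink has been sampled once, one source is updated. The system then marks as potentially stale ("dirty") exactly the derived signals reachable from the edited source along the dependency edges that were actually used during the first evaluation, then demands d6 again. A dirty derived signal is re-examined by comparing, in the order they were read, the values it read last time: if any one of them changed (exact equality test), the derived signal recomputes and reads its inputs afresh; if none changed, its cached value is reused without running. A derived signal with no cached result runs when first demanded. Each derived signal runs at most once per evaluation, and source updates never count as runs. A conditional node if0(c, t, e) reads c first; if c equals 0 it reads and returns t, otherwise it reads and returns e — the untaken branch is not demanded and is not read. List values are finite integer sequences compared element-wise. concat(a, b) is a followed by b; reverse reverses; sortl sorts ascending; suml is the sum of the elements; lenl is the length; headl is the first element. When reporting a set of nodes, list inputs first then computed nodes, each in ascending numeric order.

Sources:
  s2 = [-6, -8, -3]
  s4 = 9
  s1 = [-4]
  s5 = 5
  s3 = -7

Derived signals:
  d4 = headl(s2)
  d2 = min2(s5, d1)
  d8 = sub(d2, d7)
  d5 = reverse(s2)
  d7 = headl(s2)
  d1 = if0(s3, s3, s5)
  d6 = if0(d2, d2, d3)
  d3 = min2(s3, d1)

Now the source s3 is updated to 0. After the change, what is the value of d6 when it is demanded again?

New value of d6: 0.
Key observation: a condition flipped, so demand moved to the other branch — d3 is never re-examined.

First evaluation (everything demanded from the output):
  d1 = if0(s3=-7 -> else branch s5) = 5
  d2 = min2(5, 5) = 5
  d3 = min2(-7, 5) = -7
  d6 = if0(d2=5 -> else branch d3) = -7

Propagation after the edit:
  d1: runs — s3 -7->0; result 0.
  d2: runs — d1 5->0; result 0.
  d3: marked dirty but never re-examined — demand shifted away from it.
  d6: runs — d2 5->0; result 0.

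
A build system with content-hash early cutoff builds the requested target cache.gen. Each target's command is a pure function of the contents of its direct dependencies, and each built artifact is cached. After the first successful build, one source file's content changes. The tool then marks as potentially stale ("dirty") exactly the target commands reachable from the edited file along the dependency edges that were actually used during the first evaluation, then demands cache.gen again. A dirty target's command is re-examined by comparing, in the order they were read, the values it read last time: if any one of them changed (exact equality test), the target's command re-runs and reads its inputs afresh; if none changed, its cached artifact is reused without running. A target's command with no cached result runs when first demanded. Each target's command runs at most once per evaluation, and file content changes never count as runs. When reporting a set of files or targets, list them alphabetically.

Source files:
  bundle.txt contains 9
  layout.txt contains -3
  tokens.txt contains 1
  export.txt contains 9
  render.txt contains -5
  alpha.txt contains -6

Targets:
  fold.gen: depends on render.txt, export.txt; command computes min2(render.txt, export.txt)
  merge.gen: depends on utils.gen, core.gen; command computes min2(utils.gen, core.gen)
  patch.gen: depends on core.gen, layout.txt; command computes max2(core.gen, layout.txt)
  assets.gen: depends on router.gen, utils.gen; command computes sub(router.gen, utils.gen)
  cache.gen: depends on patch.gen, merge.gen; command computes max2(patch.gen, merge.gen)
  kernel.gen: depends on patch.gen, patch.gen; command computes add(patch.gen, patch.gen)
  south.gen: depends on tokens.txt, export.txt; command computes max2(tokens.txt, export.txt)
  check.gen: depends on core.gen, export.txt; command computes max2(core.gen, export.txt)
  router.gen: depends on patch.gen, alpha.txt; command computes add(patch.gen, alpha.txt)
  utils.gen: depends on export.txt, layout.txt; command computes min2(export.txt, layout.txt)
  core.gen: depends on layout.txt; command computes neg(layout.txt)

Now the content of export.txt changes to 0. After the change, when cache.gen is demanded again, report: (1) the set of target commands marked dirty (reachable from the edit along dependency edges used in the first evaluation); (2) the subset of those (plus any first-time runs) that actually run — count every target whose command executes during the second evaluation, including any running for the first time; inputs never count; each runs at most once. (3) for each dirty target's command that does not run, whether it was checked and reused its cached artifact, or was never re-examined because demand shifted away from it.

First evaluation (everything demanded from the output):
  core.gen = neg(-3) = 3
  patch.gen = max2(3, -3) = 3
  utils.gen = min2(9, -3) = -3
  merge.gen = min2(-3, 3) = -3
  cache.gen = max2(3, -3) = 3

Propagation after the edit:
  utils.gen: runs — export.txt 9->0; result -3 (same value as before).
  merge.gen: checked — values it read are unchanged (utils.gen unchanged, core.gen unchanged); reused cached -3 without running.
  cache.gen: checked — values it read are unchanged (patch.gen unchanged, merge.gen unchanged); reused cached 3 without running.

Key observation: the change is absorbed at utils.gen — it re-runs but produces the same value, and the output's value is unchanged.

Marked dirty: cache.gen, merge.gen, utils.gen.
Target commands that run: utils.gen — 1 in total.
Checked but reused from cache: cache.gen, merge.gen.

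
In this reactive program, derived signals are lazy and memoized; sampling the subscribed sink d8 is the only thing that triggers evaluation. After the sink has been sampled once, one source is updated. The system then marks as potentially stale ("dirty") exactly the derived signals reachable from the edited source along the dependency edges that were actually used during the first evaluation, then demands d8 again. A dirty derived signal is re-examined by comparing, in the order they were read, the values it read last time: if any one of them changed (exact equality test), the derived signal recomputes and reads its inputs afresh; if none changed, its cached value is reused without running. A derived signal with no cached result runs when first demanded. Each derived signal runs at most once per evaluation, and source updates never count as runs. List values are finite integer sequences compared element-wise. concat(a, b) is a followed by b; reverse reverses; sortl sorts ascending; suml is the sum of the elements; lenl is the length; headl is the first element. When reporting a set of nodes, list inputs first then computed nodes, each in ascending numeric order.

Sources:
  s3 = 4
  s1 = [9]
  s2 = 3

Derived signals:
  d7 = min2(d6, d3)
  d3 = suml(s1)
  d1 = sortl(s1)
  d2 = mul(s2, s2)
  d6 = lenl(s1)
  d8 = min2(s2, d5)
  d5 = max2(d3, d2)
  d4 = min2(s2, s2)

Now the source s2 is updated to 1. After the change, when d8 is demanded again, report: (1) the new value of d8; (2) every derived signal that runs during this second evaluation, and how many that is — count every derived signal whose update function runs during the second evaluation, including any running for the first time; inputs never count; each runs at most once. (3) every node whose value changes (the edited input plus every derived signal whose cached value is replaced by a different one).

Demanding d8 again yields 1.
3 derived signals run: d2, d5, d8.
The nodes whose values change: s2, d2, d8.

First demand of the output computes:
  d2 = mul(3, 3) = 9
  d3 = suml([9]) = 9
  d5 = max2(9, 9) = 9
  d8 = min2(3, 9) = 3

After the edit, cleaning proceeds:
  d2: a read changed (s2 3->1; s2 3->1) — executes, giving 1.
  d5: a read changed (d2 9->1) — executes, giving 9 — identical to its old value.
  d8: a read changed (s2 3->1) — executes, giving 1.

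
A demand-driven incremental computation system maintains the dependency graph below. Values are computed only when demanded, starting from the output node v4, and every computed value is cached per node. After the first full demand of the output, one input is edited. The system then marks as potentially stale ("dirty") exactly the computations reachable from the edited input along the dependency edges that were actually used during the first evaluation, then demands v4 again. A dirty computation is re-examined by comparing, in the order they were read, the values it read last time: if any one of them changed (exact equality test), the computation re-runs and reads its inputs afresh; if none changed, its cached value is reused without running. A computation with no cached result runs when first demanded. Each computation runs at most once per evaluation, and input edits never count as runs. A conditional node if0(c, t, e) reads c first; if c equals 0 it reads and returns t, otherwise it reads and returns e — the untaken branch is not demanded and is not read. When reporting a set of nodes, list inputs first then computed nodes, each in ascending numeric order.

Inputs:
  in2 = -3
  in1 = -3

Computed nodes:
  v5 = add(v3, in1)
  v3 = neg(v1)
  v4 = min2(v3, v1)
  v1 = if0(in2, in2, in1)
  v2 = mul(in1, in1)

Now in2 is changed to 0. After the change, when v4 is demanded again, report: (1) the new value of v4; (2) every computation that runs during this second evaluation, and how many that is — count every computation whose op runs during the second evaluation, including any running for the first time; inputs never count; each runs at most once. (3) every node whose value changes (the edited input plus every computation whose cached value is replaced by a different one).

New value of v4: 0.
Computations that run: v1, v3, v4 — 3 in total.
Values that change: in2, v1, v3, v4.

First evaluation (everything demanded from the output):
  v1 = if0(in2=-3 -> else branch in1) = -3
  v3 = neg(-3) = 3
  v4 = min2(3, -3) = -3

Propagation after the edit:
  v1: runs — in2 -3->0; result 0.
  v3: runs — v1 -3->0; result 0.
  v4: runs — v3 3->0; v1 -3->0; result 0.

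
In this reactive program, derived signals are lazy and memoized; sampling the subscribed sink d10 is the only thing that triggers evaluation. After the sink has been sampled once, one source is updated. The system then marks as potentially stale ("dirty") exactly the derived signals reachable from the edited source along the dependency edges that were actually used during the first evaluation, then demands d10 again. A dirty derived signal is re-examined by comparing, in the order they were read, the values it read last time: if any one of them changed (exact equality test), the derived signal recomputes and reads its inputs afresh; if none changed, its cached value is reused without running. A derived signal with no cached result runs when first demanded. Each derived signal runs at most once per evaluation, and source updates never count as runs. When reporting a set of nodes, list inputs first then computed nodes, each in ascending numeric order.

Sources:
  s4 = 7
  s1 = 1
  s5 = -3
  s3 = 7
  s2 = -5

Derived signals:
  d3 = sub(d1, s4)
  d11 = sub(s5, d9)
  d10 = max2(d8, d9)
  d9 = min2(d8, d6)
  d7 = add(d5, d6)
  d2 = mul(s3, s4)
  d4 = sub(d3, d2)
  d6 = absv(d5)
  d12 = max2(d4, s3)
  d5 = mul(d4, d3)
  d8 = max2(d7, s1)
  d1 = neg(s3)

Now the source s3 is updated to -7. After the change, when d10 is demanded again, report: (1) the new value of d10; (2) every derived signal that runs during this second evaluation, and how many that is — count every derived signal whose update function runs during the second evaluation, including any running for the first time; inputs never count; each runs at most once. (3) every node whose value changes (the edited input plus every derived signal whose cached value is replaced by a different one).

First demand of the output computes:
  d1 = neg(7) = -7
  d2 = mul(7, 7) = 49
  d3 = sub(-7, 7) = -14
  d4 = sub(-14, 49) = -63
  d5 = mul(-63, -14) = 882
  d6 = absv(882) = 882
  d7 = add(882, 882) = 1764
  d8 = max2(1764, 1) = 1764
  d9 = min2(1764, 882) = 882
  d10 = max2(1764, 882) = 1764

After the edit, cleaning proceeds:
  d1: a read changed (s3 7->-7) — executes, giving 7.
  d2: a read changed (s3 7->-7) — executes, giving -49.
  d3: a read changed (d1 -7->7) — executes, giving 0.
  d4: a read changed (d3 -14->0; d2 49->-49) — executes, giving 49.
  d5: a read changed (d4 -63->49; d3 -14->0) — executes, giving 0.
  d6: a read changed (d5 882->0) — executes, giving 0.
  d7: a read changed (d5 882->0; d6 882->0) — executes, giving 0.
  d8: a read changed (d7 1764->0) — executes, giving 1.
  d9: a read changed (d8 1764->1; d6 882->0) — executes, giving 0.
  d10: a read changed (d8 1764->1; d9 882->0) — executes, giving 1.

Demanding d10 again yields 1.
10 derived signals run: d1, d2, d3, d4, d5, d6, d7, d8, d9, d10.
The nodes whose values change: s3, d1, d2, d3, d4, d5, d6, d7, d8, d9, d10.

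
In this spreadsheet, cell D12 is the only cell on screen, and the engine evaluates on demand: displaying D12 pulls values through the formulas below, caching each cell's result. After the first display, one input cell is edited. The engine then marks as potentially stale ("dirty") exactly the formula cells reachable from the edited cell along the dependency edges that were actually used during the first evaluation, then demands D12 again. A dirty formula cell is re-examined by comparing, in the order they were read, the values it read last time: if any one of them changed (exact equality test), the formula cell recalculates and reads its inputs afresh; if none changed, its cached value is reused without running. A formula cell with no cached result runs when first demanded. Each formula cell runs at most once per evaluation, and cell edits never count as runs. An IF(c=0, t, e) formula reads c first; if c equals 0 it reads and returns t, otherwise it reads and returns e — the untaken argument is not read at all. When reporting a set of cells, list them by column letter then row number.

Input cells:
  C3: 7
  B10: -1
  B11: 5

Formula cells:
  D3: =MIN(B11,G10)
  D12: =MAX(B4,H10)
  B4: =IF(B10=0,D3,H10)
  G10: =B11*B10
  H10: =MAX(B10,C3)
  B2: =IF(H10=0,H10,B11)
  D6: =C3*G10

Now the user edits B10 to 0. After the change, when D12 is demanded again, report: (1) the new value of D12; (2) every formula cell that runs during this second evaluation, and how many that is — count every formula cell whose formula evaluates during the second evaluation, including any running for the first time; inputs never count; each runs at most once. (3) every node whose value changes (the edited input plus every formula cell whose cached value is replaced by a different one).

Initial pass — values computed on the first demand:
  H10 = MAX(-1, 7) = 7
  B4 = IF(B10=0: B10=-1 -> else branch H10) = 7
  D12 = MAX(7, 7) = 7

Second demand — change propagation:
  G10: newly demanded (no cache) — executes and yields 0.
  D3: newly demanded (no cache) — executes and yields 0.
  H10: re-runs because B10 -1->0; new result 7 (unchanged).
  B4: re-runs because B10 -1->0; new result 0.
  D12: re-runs because B4 7->0; new result 7 (unchanged).

The important point: the flipped condition pulls in fresh nodes; D3, G10 run for the first time.

D12 now evaluates to 7.
Run set: B4, D3, D12, G10, H10 (5 run).
Changed values: B4, B10.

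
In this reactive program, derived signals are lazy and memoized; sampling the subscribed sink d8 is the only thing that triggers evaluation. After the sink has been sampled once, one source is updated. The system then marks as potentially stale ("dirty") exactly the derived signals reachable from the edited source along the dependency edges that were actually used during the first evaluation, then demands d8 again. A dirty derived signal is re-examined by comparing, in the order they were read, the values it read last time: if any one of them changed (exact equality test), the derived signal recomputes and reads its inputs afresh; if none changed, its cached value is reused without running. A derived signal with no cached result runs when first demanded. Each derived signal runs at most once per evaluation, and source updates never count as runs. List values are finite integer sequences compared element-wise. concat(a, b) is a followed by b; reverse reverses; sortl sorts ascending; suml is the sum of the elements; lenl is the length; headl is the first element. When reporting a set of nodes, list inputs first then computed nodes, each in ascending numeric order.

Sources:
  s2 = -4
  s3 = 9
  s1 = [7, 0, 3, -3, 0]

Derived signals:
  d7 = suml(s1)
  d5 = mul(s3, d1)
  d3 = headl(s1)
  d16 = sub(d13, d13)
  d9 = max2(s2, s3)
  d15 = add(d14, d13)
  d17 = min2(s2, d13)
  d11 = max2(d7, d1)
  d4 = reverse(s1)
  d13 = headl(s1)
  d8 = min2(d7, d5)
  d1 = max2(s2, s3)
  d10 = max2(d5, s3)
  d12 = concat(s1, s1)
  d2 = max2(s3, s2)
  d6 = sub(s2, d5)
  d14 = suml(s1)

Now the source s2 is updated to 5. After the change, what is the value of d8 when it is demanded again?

First demand of the output computes:
  d1 = max2(-4, 9) = 9
  d5 = mul(9, 9) = 81
  d7 = suml([7, 0, 3, -3, 0]) = 7
  d8 = min2(7, 81) = 7

After the edit, cleaning proceeds:
  d1: a read changed (s2 -4->5) — executes, giving 9 — identical to its old value.
  d5: dirty, but its reads are unchanged (s3 unchanged, d1 unchanged); cached 81 stands.
  d8: dirty, but its reads are unchanged (d7 unchanged, d5 unchanged); cached 7 stands.

Note the absorption at d1: it re-runs yet its value is the same, leaving the output's value untouched.

Demanding d8 again yields 7.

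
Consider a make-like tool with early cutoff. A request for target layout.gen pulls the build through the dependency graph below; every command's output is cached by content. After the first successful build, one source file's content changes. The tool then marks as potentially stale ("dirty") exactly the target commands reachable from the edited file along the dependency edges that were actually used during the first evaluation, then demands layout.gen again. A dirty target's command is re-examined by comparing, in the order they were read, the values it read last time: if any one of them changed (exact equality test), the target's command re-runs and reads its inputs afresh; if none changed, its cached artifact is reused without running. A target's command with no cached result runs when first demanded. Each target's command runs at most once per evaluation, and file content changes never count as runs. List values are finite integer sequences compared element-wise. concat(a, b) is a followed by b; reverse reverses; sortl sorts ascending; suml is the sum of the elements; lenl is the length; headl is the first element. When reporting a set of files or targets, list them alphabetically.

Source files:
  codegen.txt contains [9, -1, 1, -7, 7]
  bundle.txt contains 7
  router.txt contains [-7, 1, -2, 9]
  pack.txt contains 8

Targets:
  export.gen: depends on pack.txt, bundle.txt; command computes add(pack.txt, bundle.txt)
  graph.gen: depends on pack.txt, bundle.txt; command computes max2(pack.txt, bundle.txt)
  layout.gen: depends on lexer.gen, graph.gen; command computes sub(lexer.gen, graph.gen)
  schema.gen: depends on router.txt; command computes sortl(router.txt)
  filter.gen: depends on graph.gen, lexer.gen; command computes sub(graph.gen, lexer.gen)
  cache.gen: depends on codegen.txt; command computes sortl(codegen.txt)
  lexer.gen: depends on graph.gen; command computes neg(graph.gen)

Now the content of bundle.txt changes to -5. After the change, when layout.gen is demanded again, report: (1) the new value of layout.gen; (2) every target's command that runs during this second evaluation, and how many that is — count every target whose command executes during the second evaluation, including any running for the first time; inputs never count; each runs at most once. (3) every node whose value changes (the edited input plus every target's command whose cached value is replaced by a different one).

First demand of the output computes:
  graph.gen = max2(8, 7) = 8
  lexer.gen = neg(8) = -8
  layout.gen = sub(-8, 8) = -16

After the edit, cleaning proceeds:
  graph.gen: a read changed (bundle.txt 7->-5) — executes, giving 8 — identical to its old value.
  lexer.gen: dirty, but its reads are unchanged (graph.gen unchanged); cached -8 stands.
  layout.gen: dirty, but its reads are unchanged (lexer.gen unchanged, graph.gen unchanged); cached -16 stands.

Note the absorption at graph.gen: it re-runs yet its value is the same, leaving the output's value untouched.

Demanding layout.gen again yields -16.
1 target commands run: graph.gen.
The nodes whose values change: bundle.txt.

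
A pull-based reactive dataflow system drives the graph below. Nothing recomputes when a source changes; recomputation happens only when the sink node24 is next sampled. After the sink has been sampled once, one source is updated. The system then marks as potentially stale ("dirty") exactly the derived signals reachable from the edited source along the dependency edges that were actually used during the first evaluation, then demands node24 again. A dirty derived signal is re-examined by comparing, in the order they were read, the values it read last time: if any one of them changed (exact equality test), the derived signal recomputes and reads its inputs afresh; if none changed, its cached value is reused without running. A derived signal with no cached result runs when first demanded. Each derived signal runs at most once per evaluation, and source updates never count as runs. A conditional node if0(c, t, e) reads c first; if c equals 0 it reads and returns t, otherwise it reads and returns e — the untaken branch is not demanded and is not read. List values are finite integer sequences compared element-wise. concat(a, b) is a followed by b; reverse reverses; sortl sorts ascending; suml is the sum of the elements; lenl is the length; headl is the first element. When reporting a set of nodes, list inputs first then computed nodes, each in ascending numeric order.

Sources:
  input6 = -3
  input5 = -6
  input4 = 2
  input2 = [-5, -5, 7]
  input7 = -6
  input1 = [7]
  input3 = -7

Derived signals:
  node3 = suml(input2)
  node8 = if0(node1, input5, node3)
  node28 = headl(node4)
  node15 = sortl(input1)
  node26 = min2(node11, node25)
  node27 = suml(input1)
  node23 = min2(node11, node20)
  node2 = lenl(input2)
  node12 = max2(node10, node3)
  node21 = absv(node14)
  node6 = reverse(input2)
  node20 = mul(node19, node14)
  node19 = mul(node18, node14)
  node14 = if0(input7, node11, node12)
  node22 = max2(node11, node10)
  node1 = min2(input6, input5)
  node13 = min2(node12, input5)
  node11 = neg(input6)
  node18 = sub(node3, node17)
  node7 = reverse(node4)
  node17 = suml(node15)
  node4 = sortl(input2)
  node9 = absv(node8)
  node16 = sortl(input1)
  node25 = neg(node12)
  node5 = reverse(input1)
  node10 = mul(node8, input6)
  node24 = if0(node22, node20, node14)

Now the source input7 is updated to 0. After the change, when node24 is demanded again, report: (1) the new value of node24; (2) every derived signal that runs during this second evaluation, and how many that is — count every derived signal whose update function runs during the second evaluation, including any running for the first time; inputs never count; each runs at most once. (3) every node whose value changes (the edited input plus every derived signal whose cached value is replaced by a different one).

New value of node24: 3.
Derived signals that run: node14, node24 — 2 in total.
Values that change: input7, node14, node24.

First evaluation (everything demanded from the output):
  node1 = min2(-3, -6) = -6
  node3 = suml([-5, -5, 7]) = -3
  node8 = if0(node1=-6 -> else branch node3) = -3
  node10 = mul(-3, -3) = 9
  node11 = neg(-3) = 3
  node12 = max2(9, -3) = 9
  node14 = if0(input7=-6 -> else branch node12) = 9
  node22 = max2(3, 9) = 9
  node24 = if0(node22=9 -> else branch node14) = 9

Propagation after the edit:
  node14: runs — input7 -6->0; result 3.
  node24: runs — node14 9->3; result 3.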